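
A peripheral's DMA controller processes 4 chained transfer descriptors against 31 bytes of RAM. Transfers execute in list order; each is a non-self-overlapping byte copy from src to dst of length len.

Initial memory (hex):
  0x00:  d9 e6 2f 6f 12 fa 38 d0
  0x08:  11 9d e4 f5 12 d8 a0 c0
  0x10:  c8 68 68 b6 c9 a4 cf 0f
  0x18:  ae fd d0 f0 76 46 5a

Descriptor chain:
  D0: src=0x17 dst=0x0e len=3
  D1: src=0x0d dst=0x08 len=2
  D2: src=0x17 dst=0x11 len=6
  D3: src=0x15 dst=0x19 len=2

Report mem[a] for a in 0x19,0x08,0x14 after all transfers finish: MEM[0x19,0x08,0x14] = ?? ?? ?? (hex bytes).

MEM[0x19,0x08,0x14] = f0 d8 d0

[0] 0x17->0x0e len=3 : 0f ae fd
[1] 0x0d->0x08 len=2 : d8 0f
[2] 0x17->0x11 len=6 : 0f ae fd d0 f0 76
[3] 0x15->0x19 len=2 : f0 76
query mem[0x19]=0xf0, mem[0x08]=0xd8, mem[0x14]=0xd0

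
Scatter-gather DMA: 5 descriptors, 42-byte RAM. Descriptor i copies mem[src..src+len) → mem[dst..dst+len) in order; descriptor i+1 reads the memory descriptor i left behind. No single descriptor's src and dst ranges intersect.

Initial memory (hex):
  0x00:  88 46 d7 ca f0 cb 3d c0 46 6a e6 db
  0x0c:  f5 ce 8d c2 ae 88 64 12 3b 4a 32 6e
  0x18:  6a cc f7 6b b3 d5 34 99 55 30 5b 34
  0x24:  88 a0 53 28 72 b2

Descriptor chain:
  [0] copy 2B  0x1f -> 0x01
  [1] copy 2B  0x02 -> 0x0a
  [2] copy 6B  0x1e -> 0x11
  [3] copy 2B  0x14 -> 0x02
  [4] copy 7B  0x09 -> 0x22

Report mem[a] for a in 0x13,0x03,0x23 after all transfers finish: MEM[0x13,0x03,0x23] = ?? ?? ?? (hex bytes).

  after D0: wrote 2B at 0x01 = 9955
  after D1: wrote 2B at 0x0a = 55ca
  after D2: wrote 6B at 0x11 = 349955305b34
  after D3: wrote 2B at 0x02 = 305b
  after D4: wrote 7B at 0x22 = 6a55caf5ce8dc2
query mem[0x13]=0x55, mem[0x03]=0x5b, mem[0x23]=0x55

MEM[0x13,0x03,0x23] = 55 5b 55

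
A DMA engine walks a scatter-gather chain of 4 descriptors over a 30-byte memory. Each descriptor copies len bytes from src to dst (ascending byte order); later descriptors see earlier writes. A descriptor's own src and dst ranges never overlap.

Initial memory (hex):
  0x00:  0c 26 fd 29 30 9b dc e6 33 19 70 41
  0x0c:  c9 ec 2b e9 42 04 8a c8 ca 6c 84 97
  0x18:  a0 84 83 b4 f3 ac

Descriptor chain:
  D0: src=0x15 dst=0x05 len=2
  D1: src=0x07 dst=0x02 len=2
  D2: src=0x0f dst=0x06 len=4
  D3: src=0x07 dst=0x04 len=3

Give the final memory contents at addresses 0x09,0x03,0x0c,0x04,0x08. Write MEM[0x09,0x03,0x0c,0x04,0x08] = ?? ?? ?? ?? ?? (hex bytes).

MEM[0x09,0x03,0x0c,0x04,0x08] = 8a 33 c9 42 04

#0 dst[0x05+2] := {0x6c,0x84}
#1 dst[0x02+2] := {0xe6,0x33}
#2 dst[0x06+4] := {0xe9,0x42,0x04,0x8a}
#3 dst[0x04+3] := {0x42,0x04,0x8a}
query mem[0x09]=0x8a, mem[0x03]=0x33, mem[0x0c]=0xc9, mem[0x04]=0x42, mem[0x08]=0x04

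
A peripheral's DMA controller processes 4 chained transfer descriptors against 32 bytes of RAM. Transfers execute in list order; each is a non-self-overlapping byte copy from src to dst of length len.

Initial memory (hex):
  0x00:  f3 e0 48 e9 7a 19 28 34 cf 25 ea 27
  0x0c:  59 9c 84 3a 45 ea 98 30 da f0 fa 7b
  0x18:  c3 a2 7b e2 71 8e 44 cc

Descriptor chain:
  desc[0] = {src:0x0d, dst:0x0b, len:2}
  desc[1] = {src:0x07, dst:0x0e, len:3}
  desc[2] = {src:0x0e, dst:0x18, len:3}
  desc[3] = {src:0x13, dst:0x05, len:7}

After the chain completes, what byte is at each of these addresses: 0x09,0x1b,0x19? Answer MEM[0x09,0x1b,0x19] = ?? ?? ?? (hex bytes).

[0] 0x0d->0x0b len=2 : 9c 84
[1] 0x07->0x0e len=3 : 34 cf 25
[2] 0x0e->0x18 len=3 : 34 cf 25
[3] 0x13->0x05 len=7 : 30 da f0 fa 7b 34 cf
query mem[0x09]=0x7b, mem[0x1b]=0xe2, mem[0x19]=0xcf

MEM[0x09,0x1b,0x19] = 7b e2 cf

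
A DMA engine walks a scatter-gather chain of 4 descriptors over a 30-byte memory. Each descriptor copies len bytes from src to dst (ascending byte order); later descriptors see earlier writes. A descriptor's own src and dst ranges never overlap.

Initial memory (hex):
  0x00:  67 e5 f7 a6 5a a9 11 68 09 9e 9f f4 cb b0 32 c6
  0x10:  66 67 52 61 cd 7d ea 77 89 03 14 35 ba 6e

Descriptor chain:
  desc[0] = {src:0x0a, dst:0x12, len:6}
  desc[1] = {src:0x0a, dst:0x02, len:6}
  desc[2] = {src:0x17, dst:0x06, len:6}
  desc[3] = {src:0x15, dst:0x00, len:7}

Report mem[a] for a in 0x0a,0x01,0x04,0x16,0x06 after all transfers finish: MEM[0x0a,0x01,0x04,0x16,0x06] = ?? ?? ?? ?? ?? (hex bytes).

MEM[0x0a,0x01,0x04,0x16,0x06] = 35 32 03 32 35

  after D0: wrote 6B at 0x12 = 9ff4cbb032c6
  after D1: wrote 6B at 0x02 = 9ff4cbb032c6
  after D2: wrote 6B at 0x06 = c689031435ba
  after D3: wrote 7B at 0x00 = b032c689031435
query mem[0x0a]=0x35, mem[0x01]=0x32, mem[0x04]=0x03, mem[0x16]=0x32, mem[0x06]=0x35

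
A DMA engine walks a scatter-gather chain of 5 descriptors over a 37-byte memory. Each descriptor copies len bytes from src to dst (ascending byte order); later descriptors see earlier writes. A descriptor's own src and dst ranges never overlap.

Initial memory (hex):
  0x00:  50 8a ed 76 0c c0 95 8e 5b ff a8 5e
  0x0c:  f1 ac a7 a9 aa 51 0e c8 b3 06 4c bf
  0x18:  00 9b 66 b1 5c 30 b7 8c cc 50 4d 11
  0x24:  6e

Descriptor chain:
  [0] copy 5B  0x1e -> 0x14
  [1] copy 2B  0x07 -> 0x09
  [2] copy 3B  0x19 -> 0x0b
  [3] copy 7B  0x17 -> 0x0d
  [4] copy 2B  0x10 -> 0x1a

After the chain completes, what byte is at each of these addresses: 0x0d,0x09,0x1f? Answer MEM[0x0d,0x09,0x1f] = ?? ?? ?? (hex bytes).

MEM[0x0d,0x09,0x1f] = 50 8e 8c

D0: mem[0x14..0x18] <- [b7 8c cc 50 4d]
D1: mem[0x09..0x0a] <- [8e 5b]
D2: mem[0x0b..0x0d] <- [9b 66 b1]
D3: mem[0x0d..0x13] <- [50 4d 9b 66 b1 5c 30]
D4: mem[0x1a..0x1b] <- [66 b1]
query mem[0x0d]=0x50, mem[0x09]=0x8e, mem[0x1f]=0x8c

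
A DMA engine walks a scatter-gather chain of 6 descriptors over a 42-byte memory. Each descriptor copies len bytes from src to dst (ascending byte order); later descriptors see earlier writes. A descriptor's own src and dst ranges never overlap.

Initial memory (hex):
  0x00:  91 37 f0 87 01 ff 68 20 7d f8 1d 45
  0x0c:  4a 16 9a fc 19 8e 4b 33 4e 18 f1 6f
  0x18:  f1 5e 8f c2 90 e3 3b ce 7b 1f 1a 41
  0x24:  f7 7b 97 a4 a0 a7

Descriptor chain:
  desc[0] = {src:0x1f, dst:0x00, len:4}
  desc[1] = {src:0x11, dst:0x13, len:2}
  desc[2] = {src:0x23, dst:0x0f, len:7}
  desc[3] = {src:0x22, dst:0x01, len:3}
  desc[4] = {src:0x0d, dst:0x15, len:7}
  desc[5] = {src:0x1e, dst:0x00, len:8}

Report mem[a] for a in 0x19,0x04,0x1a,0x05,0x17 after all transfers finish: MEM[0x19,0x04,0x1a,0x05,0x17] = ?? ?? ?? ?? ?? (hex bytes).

MEM[0x19,0x04,0x1a,0x05,0x17] = 7b 1a 97 41 41

[0] 0x1f->0x00 len=4 : ce 7b 1f 1a
[1] 0x11->0x13 len=2 : 8e 4b
[2] 0x23->0x0f len=7 : 41 f7 7b 97 a4 a0 a7
[3] 0x22->0x01 len=3 : 1a 41 f7
[4] 0x0d->0x15 len=7 : 16 9a 41 f7 7b 97 a4
[5] 0x1e->0x00 len=8 : 3b ce 7b 1f 1a 41 f7 7b
query mem[0x19]=0x7b, mem[0x04]=0x1a, mem[0x1a]=0x97, mem[0x05]=0x41, mem[0x17]=0x41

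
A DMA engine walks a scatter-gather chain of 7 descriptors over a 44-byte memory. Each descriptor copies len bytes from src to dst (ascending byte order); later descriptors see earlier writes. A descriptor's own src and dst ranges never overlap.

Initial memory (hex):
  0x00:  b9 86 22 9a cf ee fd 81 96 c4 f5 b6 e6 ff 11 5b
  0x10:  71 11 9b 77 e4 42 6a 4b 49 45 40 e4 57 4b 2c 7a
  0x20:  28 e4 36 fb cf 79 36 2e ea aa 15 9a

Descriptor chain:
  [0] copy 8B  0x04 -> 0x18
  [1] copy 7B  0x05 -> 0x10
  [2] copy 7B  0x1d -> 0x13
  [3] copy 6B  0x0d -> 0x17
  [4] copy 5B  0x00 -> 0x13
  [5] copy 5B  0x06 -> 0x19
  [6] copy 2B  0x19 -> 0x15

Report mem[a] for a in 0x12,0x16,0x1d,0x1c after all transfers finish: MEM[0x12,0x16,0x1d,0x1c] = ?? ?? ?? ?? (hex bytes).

MEM[0x12,0x16,0x1d,0x1c] = 81 81 f5 c4

#0 dst[0x18+8] := {0xcf,0xee,0xfd,0x81,0x96,0xc4,0xf5,0xb6}
#1 dst[0x10+7] := {0xee,0xfd,0x81,0x96,0xc4,0xf5,0xb6}
#2 dst[0x13+7] := {0xc4,0xf5,0xb6,0x28,0xe4,0x36,0xfb}
#3 dst[0x17+6] := {0xff,0x11,0x5b,0xee,0xfd,0x81}
#4 dst[0x13+5] := {0xb9,0x86,0x22,0x9a,0xcf}
#5 dst[0x19+5] := {0xfd,0x81,0x96,0xc4,0xf5}
#6 dst[0x15+2] := {0xfd,0x81}
query mem[0x12]=0x81, mem[0x16]=0x81, mem[0x1d]=0xf5, mem[0x1c]=0xc4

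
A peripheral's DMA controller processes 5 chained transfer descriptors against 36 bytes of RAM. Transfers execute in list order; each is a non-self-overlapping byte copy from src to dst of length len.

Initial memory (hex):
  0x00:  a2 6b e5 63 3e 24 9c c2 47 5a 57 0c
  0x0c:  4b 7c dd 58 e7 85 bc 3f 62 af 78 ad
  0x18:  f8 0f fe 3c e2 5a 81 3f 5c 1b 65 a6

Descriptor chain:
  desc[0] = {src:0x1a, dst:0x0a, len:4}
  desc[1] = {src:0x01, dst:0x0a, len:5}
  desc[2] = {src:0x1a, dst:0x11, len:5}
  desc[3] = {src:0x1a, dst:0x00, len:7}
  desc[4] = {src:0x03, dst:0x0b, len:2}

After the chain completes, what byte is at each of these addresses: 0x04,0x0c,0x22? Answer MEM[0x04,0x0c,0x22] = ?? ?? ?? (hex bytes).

#0 dst[0x0a+4] := {0xfe,0x3c,0xe2,0x5a}
#1 dst[0x0a+5] := {0x6b,0xe5,0x63,0x3e,0x24}
#2 dst[0x11+5] := {0xfe,0x3c,0xe2,0x5a,0x81}
#3 dst[0x00+7] := {0xfe,0x3c,0xe2,0x5a,0x81,0x3f,0x5c}
#4 dst[0x0b+2] := {0x5a,0x81}
query mem[0x04]=0x81, mem[0x0c]=0x81, mem[0x22]=0x65

MEM[0x04,0x0c,0x22] = 81 81 65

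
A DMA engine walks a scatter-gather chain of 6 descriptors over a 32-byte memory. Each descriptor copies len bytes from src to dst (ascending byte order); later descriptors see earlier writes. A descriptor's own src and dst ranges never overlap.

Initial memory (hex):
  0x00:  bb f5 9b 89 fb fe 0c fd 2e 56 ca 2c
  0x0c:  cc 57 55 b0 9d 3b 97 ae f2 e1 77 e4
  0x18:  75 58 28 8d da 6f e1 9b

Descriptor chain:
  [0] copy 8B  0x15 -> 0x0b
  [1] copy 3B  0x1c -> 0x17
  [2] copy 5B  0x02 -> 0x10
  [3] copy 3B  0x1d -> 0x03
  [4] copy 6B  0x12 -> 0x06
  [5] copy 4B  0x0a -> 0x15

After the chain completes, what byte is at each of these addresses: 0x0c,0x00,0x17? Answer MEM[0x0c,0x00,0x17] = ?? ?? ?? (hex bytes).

  after D0: wrote 8B at 0x0b = e177e47558288dda
  after D1: wrote 3B at 0x17 = da6fe1
  after D2: wrote 5B at 0x10 = 9b89fbfe0c
  after D3: wrote 3B at 0x03 = 6fe19b
  after D4: wrote 6B at 0x06 = fbfe0ce177da
  after D5: wrote 4B at 0x15 = 77da77e4
query mem[0x0c]=0x77, mem[0x00]=0xbb, mem[0x17]=0x77

MEM[0x0c,0x00,0x17] = 77 bb 77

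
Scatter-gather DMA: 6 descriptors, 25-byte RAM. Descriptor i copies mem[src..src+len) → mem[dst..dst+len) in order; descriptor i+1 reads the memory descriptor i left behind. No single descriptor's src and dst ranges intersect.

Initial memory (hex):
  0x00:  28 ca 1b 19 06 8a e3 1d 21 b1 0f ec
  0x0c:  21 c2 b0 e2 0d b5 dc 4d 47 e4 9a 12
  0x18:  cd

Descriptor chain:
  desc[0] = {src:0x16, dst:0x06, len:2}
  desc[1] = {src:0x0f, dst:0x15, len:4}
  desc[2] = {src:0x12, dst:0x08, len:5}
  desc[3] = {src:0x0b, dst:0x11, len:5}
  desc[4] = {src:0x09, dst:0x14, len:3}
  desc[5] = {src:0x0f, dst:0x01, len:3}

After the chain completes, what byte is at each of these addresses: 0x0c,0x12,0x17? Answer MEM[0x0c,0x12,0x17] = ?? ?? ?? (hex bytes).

MEM[0x0c,0x12,0x17] = 0d 0d b5

D0: mem[0x06..0x07] <- [9a 12]
D1: mem[0x15..0x18] <- [e2 0d b5 dc]
D2: mem[0x08..0x0c] <- [dc 4d 47 e2 0d]
D3: mem[0x11..0x15] <- [e2 0d c2 b0 e2]
D4: mem[0x14..0x16] <- [4d 47 e2]
D5: mem[0x01..0x03] <- [e2 0d e2]
query mem[0x0c]=0x0d, mem[0x12]=0x0d, mem[0x17]=0xb5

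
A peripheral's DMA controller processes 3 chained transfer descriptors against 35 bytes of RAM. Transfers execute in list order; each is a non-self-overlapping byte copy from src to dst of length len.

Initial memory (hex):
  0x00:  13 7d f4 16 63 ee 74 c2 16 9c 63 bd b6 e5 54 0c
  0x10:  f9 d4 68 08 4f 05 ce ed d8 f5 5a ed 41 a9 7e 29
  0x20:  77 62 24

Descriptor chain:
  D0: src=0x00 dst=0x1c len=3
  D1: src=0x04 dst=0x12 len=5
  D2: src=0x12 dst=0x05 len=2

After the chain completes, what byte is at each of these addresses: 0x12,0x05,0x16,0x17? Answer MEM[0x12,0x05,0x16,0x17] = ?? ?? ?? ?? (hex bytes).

MEM[0x12,0x05,0x16,0x17] = 63 63 16 ed

D0: mem[0x1c..0x1e] <- [13 7d f4]
D1: mem[0x12..0x16] <- [63 ee 74 c2 16]
D2: mem[0x05..0x06] <- [63 ee]
query mem[0x12]=0x63, mem[0x05]=0x63, mem[0x16]=0x16, mem[0x17]=0xed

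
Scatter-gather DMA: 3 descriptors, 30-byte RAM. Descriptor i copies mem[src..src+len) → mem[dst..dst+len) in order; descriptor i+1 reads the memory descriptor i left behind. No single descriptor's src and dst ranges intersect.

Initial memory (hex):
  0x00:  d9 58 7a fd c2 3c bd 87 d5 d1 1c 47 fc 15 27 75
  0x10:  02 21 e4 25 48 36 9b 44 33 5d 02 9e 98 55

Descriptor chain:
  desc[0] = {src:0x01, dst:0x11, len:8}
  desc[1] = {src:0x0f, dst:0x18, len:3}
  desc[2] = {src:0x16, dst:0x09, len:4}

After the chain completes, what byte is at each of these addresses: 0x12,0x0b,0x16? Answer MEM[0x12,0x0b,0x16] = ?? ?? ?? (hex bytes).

#0 dst[0x11+8] := {0x58,0x7a,0xfd,0xc2,0x3c,0xbd,0x87,0xd5}
#1 dst[0x18+3] := {0x75,0x02,0x58}
#2 dst[0x09+4] := {0xbd,0x87,0x75,0x02}
query mem[0x12]=0x7a, mem[0x0b]=0x75, mem[0x16]=0xbd

MEM[0x12,0x0b,0x16] = 7a 75 bd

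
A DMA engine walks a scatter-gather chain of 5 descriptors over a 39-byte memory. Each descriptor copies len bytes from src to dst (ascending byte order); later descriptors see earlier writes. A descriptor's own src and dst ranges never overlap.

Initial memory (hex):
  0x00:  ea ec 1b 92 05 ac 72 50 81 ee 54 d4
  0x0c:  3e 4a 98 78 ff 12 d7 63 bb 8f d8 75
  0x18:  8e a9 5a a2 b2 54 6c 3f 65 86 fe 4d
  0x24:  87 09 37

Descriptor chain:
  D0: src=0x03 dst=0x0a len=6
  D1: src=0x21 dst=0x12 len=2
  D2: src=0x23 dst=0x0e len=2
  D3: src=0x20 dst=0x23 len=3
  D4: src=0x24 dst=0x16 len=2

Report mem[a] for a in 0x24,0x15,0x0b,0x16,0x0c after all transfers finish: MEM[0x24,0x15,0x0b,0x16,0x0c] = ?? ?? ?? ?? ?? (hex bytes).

D0: mem[0x0a..0x0f] <- [92 05 ac 72 50 81]
D1: mem[0x12..0x13] <- [86 fe]
D2: mem[0x0e..0x0f] <- [4d 87]
D3: mem[0x23..0x25] <- [65 86 fe]
D4: mem[0x16..0x17] <- [86 fe]
query mem[0x24]=0x86, mem[0x15]=0x8f, mem[0x0b]=0x05, mem[0x16]=0x86, mem[0x0c]=0xac

MEM[0x24,0x15,0x0b,0x16,0x0c] = 86 8f 05 86 ac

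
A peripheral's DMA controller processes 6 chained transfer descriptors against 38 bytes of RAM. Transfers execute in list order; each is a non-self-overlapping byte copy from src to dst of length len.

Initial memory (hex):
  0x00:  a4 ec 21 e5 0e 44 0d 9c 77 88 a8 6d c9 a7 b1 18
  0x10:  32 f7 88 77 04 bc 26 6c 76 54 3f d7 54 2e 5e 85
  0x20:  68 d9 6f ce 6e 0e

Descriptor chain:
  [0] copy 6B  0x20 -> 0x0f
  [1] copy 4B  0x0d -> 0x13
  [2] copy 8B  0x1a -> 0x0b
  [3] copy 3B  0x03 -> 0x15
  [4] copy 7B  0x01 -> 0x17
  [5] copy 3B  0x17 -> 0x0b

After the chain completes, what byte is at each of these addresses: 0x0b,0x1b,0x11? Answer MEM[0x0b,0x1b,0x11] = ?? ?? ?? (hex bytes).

#0 dst[0x0f+6] := {0x68,0xd9,0x6f,0xce,0x6e,0x0e}
#1 dst[0x13+4] := {0xa7,0xb1,0x68,0xd9}
#2 dst[0x0b+8] := {0x3f,0xd7,0x54,0x2e,0x5e,0x85,0x68,0xd9}
#3 dst[0x15+3] := {0xe5,0x0e,0x44}
#4 dst[0x17+7] := {0xec,0x21,0xe5,0x0e,0x44,0x0d,0x9c}
#5 dst[0x0b+3] := {0xec,0x21,0xe5}
query mem[0x0b]=0xec, mem[0x1b]=0x44, mem[0x11]=0x68

MEM[0x0b,0x1b,0x11] = ec 44 68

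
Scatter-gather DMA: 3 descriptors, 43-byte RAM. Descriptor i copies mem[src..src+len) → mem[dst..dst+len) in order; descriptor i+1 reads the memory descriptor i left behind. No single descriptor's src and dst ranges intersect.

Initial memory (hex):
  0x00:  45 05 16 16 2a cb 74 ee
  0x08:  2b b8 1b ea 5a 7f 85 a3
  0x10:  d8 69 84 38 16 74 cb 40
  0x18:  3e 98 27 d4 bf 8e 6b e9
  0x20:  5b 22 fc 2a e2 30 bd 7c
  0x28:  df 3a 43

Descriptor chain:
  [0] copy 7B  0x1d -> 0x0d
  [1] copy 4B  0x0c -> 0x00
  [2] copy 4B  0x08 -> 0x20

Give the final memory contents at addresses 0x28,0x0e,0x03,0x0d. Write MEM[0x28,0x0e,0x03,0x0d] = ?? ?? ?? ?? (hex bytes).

D0: mem[0x0d..0x13] <- [8e 6b e9 5b 22 fc 2a]
D1: mem[0x00..0x03] <- [5a 8e 6b e9]
D2: mem[0x20..0x23] <- [2b b8 1b ea]
query mem[0x28]=0xdf, mem[0x0e]=0x6b, mem[0x03]=0xe9, mem[0x0d]=0x8e

MEM[0x28,0x0e,0x03,0x0d] = df 6b e9 8e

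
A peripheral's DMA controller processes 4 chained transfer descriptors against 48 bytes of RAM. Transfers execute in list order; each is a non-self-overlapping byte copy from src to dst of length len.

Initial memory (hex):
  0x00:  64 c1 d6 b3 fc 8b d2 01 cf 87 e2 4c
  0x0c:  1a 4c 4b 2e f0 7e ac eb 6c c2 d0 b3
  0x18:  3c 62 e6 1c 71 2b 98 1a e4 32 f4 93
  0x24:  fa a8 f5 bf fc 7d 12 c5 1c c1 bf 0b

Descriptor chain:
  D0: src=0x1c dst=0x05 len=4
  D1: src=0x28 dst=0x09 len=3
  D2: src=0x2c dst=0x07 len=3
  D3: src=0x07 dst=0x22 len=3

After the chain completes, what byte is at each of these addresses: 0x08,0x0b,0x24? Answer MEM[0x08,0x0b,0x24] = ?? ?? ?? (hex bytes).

#0 dst[0x05+4] := {0x71,0x2b,0x98,0x1a}
#1 dst[0x09+3] := {0xfc,0x7d,0x12}
#2 dst[0x07+3] := {0x1c,0xc1,0xbf}
#3 dst[0x22+3] := {0x1c,0xc1,0xbf}
query mem[0x08]=0xc1, mem[0x0b]=0x12, mem[0x24]=0xbf

MEM[0x08,0x0b,0x24] = c1 12 bf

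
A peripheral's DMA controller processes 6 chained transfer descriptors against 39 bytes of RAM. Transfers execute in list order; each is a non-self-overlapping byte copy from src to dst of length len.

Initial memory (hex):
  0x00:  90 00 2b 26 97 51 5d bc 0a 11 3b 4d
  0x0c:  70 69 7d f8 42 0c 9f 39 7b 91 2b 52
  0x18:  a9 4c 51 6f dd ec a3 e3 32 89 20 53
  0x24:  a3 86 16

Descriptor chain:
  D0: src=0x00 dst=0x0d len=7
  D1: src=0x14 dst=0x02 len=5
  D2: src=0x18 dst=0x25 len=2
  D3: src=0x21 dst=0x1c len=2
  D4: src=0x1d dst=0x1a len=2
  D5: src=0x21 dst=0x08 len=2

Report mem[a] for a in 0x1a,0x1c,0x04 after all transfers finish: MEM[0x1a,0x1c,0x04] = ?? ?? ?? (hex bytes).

MEM[0x1a,0x1c,0x04] = 20 89 2b

[0] 0x00->0x0d len=7 : 90 00 2b 26 97 51 5d
[1] 0x14->0x02 len=5 : 7b 91 2b 52 a9
[2] 0x18->0x25 len=2 : a9 4c
[3] 0x21->0x1c len=2 : 89 20
[4] 0x1d->0x1a len=2 : 20 a3
[5] 0x21->0x08 len=2 : 89 20
query mem[0x1a]=0x20, mem[0x1c]=0x89, mem[0x04]=0x2b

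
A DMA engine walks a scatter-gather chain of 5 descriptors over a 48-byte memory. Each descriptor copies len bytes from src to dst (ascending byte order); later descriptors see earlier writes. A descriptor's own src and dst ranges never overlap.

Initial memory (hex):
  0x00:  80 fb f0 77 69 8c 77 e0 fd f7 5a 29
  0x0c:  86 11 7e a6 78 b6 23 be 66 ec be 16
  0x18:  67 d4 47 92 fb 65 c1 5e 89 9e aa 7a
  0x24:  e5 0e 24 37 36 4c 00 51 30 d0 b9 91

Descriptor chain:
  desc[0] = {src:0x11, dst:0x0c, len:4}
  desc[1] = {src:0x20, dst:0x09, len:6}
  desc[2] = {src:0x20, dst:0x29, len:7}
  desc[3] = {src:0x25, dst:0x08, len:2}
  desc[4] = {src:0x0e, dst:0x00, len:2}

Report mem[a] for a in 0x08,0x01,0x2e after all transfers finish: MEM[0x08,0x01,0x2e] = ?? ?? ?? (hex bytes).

MEM[0x08,0x01,0x2e] = 0e 66 0e

[0] 0x11->0x0c len=4 : b6 23 be 66
[1] 0x20->0x09 len=6 : 89 9e aa 7a e5 0e
[2] 0x20->0x29 len=7 : 89 9e aa 7a e5 0e 24
[3] 0x25->0x08 len=2 : 0e 24
[4] 0x0e->0x00 len=2 : 0e 66
query mem[0x08]=0x0e, mem[0x01]=0x66, mem[0x2e]=0x0e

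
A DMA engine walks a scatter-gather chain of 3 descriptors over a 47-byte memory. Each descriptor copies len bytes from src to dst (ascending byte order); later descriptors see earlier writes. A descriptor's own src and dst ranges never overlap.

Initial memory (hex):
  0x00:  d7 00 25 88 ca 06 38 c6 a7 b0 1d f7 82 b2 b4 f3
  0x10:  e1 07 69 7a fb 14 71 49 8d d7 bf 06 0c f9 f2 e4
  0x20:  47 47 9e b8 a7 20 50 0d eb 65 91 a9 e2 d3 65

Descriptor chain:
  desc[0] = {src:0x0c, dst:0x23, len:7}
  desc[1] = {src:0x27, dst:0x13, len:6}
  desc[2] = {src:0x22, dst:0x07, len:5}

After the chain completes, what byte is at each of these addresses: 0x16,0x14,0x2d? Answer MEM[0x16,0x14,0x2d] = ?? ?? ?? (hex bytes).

MEM[0x16,0x14,0x2d] = 91 07 d3

[0] 0x0c->0x23 len=7 : 82 b2 b4 f3 e1 07 69
[1] 0x27->0x13 len=6 : e1 07 69 91 a9 e2
[2] 0x22->0x07 len=5 : 9e 82 b2 b4 f3
query mem[0x16]=0x91, mem[0x14]=0x07, mem[0x2d]=0xd3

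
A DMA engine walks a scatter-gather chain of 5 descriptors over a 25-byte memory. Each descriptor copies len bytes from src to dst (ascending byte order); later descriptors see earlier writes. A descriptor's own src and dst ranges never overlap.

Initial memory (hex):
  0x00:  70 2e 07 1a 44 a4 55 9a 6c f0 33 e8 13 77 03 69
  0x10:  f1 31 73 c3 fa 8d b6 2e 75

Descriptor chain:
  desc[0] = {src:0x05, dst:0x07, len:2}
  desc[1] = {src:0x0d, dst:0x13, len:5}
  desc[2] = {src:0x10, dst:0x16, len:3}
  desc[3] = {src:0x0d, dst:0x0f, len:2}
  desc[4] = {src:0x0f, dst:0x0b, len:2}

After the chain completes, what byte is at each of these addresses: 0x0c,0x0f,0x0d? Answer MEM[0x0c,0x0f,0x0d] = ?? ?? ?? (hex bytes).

MEM[0x0c,0x0f,0x0d] = 03 77 77

#0 dst[0x07+2] := {0xa4,0x55}
#1 dst[0x13+5] := {0x77,0x03,0x69,0xf1,0x31}
#2 dst[0x16+3] := {0xf1,0x31,0x73}
#3 dst[0x0f+2] := {0x77,0x03}
#4 dst[0x0b+2] := {0x77,0x03}
query mem[0x0c]=0x03, mem[0x0f]=0x77, mem[0x0d]=0x77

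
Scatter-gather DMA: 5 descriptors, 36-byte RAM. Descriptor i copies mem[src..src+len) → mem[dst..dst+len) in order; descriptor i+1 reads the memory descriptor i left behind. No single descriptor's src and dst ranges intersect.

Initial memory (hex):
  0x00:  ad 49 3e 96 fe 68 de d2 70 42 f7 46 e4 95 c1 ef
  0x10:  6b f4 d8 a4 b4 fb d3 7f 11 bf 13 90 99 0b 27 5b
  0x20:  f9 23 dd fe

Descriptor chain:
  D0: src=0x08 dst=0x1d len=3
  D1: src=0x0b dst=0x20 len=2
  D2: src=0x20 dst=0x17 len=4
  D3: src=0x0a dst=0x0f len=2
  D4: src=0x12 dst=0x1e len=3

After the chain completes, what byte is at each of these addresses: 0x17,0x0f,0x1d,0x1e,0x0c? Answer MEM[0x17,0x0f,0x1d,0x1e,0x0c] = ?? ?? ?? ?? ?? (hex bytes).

[0] 0x08->0x1d len=3 : 70 42 f7
[1] 0x0b->0x20 len=2 : 46 e4
[2] 0x20->0x17 len=4 : 46 e4 dd fe
[3] 0x0a->0x0f len=2 : f7 46
[4] 0x12->0x1e len=3 : d8 a4 b4
query mem[0x17]=0x46, mem[0x0f]=0xf7, mem[0x1d]=0x70, mem[0x1e]=0xd8, mem[0x0c]=0xe4

MEM[0x17,0x0f,0x1d,0x1e,0x0c] = 46 f7 70 d8 e4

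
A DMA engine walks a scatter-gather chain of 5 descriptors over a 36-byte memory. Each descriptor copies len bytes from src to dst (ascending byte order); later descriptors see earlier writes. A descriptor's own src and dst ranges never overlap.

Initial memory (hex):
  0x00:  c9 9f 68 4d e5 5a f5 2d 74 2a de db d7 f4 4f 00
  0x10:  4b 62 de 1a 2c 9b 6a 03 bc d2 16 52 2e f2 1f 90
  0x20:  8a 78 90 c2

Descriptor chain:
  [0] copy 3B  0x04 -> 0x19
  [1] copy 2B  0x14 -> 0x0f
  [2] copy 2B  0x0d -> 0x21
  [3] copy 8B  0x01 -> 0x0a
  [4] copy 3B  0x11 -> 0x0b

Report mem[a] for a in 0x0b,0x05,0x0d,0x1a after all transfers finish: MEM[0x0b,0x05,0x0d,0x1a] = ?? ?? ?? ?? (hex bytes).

#0 dst[0x19+3] := {0xe5,0x5a,0xf5}
#1 dst[0x0f+2] := {0x2c,0x9b}
#2 dst[0x21+2] := {0xf4,0x4f}
#3 dst[0x0a+8] := {0x9f,0x68,0x4d,0xe5,0x5a,0xf5,0x2d,0x74}
#4 dst[0x0b+3] := {0x74,0xde,0x1a}
query mem[0x0b]=0x74, mem[0x05]=0x5a, mem[0x0d]=0x1a, mem[0x1a]=0x5a

MEM[0x0b,0x05,0x0d,0x1a] = 74 5a 1a 5a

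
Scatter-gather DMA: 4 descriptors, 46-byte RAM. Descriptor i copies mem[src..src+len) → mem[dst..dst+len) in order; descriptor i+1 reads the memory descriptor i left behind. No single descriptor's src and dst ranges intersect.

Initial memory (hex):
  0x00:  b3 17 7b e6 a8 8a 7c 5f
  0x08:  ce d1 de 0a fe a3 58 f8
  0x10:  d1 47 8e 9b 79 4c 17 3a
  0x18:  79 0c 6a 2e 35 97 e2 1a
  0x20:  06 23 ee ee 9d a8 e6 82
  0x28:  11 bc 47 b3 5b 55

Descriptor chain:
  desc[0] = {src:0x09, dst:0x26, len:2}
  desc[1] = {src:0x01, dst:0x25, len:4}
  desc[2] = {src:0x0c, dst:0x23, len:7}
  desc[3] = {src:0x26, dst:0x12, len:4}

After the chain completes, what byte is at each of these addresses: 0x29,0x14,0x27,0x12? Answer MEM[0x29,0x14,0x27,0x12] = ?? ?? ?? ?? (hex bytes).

#0 dst[0x26+2] := {0xd1,0xde}
#1 dst[0x25+4] := {0x17,0x7b,0xe6,0xa8}
#2 dst[0x23+7] := {0xfe,0xa3,0x58,0xf8,0xd1,0x47,0x8e}
#3 dst[0x12+4] := {0xf8,0xd1,0x47,0x8e}
query mem[0x29]=0x8e, mem[0x14]=0x47, mem[0x27]=0xd1, mem[0x12]=0xf8

MEM[0x29,0x14,0x27,0x12] = 8e 47 d1 f8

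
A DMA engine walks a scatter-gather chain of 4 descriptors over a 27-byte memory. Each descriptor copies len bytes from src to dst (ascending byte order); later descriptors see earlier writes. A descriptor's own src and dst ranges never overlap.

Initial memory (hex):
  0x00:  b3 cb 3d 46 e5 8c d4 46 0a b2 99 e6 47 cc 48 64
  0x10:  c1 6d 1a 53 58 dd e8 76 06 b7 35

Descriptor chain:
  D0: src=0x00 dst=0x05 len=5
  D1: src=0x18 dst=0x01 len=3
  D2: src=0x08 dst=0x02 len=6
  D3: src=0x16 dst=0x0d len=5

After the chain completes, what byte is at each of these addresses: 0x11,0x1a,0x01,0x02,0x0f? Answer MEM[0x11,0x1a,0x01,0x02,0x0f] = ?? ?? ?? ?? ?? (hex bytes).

MEM[0x11,0x1a,0x01,0x02,0x0f] = 35 35 06 46 06

  after D0: wrote 5B at 0x05 = b3cb3d46e5
  after D1: wrote 3B at 0x01 = 06b735
  after D2: wrote 6B at 0x02 = 46e599e647cc
  after D3: wrote 5B at 0x0d = e87606b735
query mem[0x11]=0x35, mem[0x1a]=0x35, mem[0x01]=0x06, mem[0x02]=0x46, mem[0x0f]=0x06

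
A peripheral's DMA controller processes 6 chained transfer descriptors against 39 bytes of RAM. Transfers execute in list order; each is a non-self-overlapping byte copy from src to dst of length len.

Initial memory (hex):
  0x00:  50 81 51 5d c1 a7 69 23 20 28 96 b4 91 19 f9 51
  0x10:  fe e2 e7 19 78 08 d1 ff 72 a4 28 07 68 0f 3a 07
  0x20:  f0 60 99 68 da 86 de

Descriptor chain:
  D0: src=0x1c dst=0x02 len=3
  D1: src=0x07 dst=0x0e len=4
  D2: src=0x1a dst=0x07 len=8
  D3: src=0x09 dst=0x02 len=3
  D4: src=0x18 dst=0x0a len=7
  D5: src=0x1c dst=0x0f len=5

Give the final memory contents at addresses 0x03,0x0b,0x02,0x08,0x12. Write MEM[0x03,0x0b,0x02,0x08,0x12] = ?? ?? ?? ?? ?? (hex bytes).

[0] 0x1c->0x02 len=3 : 68 0f 3a
[1] 0x07->0x0e len=4 : 23 20 28 96
[2] 0x1a->0x07 len=8 : 28 07 68 0f 3a 07 f0 60
[3] 0x09->0x02 len=3 : 68 0f 3a
[4] 0x18->0x0a len=7 : 72 a4 28 07 68 0f 3a
[5] 0x1c->0x0f len=5 : 68 0f 3a 07 f0
query mem[0x03]=0x0f, mem[0x0b]=0xa4, mem[0x02]=0x68, mem[0x08]=0x07, mem[0x12]=0x07

MEM[0x03,0x0b,0x02,0x08,0x12] = 0f a4 68 07 07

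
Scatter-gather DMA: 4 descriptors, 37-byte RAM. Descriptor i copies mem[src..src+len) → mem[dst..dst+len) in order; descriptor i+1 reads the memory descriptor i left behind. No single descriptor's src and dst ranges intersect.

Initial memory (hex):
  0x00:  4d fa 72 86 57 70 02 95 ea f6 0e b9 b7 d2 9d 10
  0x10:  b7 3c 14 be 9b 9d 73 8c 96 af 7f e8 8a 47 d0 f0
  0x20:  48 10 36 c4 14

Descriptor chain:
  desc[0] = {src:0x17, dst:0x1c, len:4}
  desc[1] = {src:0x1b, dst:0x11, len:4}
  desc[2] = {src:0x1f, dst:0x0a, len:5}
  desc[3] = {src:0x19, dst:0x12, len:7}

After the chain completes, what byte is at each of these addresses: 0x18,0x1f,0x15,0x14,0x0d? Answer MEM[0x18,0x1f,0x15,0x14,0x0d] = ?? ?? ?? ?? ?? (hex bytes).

MEM[0x18,0x1f,0x15,0x14,0x0d] = 7f 7f 8c e8 36

  after D0: wrote 4B at 0x1c = 8c96af7f
  after D1: wrote 4B at 0x11 = e88c96af
  after D2: wrote 5B at 0x0a = 7f481036c4
  after D3: wrote 7B at 0x12 = af7fe88c96af7f
query mem[0x18]=0x7f, mem[0x1f]=0x7f, mem[0x15]=0x8c, mem[0x14]=0xe8, mem[0x0d]=0x36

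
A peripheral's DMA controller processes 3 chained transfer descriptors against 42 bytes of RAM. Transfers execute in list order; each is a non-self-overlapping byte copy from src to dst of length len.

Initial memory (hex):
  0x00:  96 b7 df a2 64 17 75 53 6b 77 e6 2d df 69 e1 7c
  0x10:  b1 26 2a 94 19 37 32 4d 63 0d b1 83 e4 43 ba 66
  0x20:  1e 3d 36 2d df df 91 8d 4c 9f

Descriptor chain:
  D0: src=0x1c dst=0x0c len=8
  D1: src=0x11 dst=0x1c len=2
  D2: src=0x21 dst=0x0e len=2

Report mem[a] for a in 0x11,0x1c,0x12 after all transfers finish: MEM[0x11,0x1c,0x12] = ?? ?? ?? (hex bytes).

D0: mem[0x0c..0x13] <- [e4 43 ba 66 1e 3d 36 2d]
D1: mem[0x1c..0x1d] <- [3d 36]
D2: mem[0x0e..0x0f] <- [3d 36]
query mem[0x11]=0x3d, mem[0x1c]=0x3d, mem[0x12]=0x36

MEM[0x11,0x1c,0x12] = 3d 3d 36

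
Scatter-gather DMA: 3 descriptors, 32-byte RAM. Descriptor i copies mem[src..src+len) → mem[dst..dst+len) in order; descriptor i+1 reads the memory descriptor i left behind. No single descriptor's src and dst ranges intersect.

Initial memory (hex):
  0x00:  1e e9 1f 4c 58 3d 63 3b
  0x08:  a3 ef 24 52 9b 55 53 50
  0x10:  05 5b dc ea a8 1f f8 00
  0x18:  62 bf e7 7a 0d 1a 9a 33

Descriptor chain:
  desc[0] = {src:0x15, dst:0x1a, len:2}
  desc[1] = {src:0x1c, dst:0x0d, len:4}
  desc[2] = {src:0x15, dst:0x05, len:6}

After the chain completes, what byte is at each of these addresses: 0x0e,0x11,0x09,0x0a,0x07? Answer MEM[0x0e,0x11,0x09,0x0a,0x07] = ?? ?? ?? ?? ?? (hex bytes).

MEM[0x0e,0x11,0x09,0x0a,0x07] = 1a 5b bf 1f 00

[0] 0x15->0x1a len=2 : 1f f8
[1] 0x1c->0x0d len=4 : 0d 1a 9a 33
[2] 0x15->0x05 len=6 : 1f f8 00 62 bf 1f
query mem[0x0e]=0x1a, mem[0x11]=0x5b, mem[0x09]=0xbf, mem[0x0a]=0x1f, mem[0x07]=0x00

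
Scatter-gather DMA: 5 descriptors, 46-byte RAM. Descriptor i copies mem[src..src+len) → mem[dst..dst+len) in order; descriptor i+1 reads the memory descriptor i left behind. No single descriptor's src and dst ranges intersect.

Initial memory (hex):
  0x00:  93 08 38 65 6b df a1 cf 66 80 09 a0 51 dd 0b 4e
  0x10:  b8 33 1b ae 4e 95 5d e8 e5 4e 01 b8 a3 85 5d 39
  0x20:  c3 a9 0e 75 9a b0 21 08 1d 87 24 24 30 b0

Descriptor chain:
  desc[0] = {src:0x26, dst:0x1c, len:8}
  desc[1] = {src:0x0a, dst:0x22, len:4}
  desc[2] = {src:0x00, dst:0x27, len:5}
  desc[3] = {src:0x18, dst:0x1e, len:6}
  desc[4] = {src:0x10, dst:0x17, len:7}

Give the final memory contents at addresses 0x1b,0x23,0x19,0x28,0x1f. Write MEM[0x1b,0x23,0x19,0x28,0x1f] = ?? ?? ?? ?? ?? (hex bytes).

MEM[0x1b,0x23,0x19,0x28,0x1f] = 4e 08 1b 08 4e

[0] 0x26->0x1c len=8 : 21 08 1d 87 24 24 30 b0
[1] 0x0a->0x22 len=4 : 09 a0 51 dd
[2] 0x00->0x27 len=5 : 93 08 38 65 6b
[3] 0x18->0x1e len=6 : e5 4e 01 b8 21 08
[4] 0x10->0x17 len=7 : b8 33 1b ae 4e 95 5d
query mem[0x1b]=0x4e, mem[0x23]=0x08, mem[0x19]=0x1b, mem[0x28]=0x08, mem[0x1f]=0x4e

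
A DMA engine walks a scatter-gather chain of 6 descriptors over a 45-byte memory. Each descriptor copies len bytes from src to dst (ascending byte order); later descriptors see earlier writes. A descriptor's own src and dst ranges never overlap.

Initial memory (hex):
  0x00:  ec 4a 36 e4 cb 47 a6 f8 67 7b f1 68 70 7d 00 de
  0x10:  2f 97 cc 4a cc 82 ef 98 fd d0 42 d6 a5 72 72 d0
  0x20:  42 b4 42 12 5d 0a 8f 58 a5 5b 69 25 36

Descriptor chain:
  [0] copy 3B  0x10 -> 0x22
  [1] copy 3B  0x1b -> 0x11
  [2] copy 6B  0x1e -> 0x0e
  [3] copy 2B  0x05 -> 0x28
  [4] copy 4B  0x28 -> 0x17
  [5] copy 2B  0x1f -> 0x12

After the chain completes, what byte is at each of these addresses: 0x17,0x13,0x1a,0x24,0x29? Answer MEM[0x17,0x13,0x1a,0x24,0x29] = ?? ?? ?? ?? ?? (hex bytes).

[0] 0x10->0x22 len=3 : 2f 97 cc
[1] 0x1b->0x11 len=3 : d6 a5 72
[2] 0x1e->0x0e len=6 : 72 d0 42 b4 2f 97
[3] 0x05->0x28 len=2 : 47 a6
[4] 0x28->0x17 len=4 : 47 a6 69 25
[5] 0x1f->0x12 len=2 : d0 42
query mem[0x17]=0x47, mem[0x13]=0x42, mem[0x1a]=0x25, mem[0x24]=0xcc, mem[0x29]=0xa6

MEM[0x17,0x13,0x1a,0x24,0x29] = 47 42 25 cc a6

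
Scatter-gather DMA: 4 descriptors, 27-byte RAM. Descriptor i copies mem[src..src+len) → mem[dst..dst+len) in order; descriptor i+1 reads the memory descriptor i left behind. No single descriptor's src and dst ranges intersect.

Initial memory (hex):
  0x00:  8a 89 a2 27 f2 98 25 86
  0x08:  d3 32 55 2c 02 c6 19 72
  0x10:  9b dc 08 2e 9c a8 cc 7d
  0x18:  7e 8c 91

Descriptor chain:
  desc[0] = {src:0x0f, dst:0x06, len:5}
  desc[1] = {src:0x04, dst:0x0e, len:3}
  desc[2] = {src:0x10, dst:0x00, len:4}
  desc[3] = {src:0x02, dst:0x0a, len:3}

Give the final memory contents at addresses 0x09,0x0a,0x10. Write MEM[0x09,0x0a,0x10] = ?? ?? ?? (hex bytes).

D0: mem[0x06..0x0a] <- [72 9b dc 08 2e]
D1: mem[0x0e..0x10] <- [f2 98 72]
D2: mem[0x00..0x03] <- [72 dc 08 2e]
D3: mem[0x0a..0x0c] <- [08 2e f2]
query mem[0x09]=0x08, mem[0x0a]=0x08, mem[0x10]=0x72

MEM[0x09,0x0a,0x10] = 08 08 72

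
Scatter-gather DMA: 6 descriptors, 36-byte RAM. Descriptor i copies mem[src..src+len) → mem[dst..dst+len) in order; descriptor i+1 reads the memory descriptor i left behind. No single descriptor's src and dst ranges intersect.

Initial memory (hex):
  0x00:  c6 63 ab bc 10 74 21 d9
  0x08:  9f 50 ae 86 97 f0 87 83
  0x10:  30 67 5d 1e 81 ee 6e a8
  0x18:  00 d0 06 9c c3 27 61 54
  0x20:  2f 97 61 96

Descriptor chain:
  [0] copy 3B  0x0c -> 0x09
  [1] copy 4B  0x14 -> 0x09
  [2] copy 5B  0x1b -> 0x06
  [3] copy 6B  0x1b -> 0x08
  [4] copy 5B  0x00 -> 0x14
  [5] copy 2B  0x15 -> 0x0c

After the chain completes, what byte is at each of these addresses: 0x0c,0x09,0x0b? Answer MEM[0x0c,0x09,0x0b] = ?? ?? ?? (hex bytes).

D0: mem[0x09..0x0b] <- [97 f0 87]
D1: mem[0x09..0x0c] <- [81 ee 6e a8]
D2: mem[0x06..0x0a] <- [9c c3 27 61 54]
D3: mem[0x08..0x0d] <- [9c c3 27 61 54 2f]
D4: mem[0x14..0x18] <- [c6 63 ab bc 10]
D5: mem[0x0c..0x0d] <- [63 ab]
query mem[0x0c]=0x63, mem[0x09]=0xc3, mem[0x0b]=0x61

MEM[0x0c,0x09,0x0b] = 63 c3 61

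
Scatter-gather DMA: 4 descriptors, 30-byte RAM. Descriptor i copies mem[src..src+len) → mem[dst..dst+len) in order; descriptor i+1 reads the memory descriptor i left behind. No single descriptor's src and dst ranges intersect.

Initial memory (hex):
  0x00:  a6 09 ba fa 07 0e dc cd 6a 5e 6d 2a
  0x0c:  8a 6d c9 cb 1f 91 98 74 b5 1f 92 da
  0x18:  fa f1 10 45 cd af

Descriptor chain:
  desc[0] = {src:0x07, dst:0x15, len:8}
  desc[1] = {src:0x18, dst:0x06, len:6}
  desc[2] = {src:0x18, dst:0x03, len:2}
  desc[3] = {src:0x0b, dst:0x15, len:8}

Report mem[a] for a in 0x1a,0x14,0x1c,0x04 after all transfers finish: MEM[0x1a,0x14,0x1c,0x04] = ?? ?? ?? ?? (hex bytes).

D0: mem[0x15..0x1c] <- [cd 6a 5e 6d 2a 8a 6d c9]
D1: mem[0x06..0x0b] <- [6d 2a 8a 6d c9 af]
D2: mem[0x03..0x04] <- [6d 2a]
D3: mem[0x15..0x1c] <- [af 8a 6d c9 cb 1f 91 98]
query mem[0x1a]=0x1f, mem[0x14]=0xb5, mem[0x1c]=0x98, mem[0x04]=0x2a

MEM[0x1a,0x14,0x1c,0x04] = 1f b5 98 2a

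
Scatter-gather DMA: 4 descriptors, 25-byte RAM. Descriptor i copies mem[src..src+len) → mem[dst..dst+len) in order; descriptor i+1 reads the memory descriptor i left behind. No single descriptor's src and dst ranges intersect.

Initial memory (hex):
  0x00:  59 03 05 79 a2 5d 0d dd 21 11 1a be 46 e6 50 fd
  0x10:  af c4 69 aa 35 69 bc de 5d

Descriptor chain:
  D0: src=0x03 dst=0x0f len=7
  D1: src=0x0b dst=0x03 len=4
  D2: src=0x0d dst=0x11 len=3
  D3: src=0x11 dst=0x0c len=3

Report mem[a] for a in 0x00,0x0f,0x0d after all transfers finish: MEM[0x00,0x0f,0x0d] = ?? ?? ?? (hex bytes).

  after D0: wrote 7B at 0x0f = 79a25d0ddd2111
  after D1: wrote 4B at 0x03 = be46e650
  after D2: wrote 3B at 0x11 = e65079
  after D3: wrote 3B at 0x0c = e65079
query mem[0x00]=0x59, mem[0x0f]=0x79, mem[0x0d]=0x50

MEM[0x00,0x0f,0x0d] = 59 79 50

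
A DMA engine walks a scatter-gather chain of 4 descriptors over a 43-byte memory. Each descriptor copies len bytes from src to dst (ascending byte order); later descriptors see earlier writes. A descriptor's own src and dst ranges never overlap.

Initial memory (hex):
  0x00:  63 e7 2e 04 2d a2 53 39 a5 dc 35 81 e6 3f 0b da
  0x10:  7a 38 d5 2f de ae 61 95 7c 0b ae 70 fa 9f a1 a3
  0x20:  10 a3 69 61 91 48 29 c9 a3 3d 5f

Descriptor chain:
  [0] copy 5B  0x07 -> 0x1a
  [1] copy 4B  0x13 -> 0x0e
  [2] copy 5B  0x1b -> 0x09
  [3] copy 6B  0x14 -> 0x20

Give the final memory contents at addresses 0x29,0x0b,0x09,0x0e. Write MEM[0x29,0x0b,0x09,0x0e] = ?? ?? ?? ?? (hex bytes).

#0 dst[0x1a+5] := {0x39,0xa5,0xdc,0x35,0x81}
#1 dst[0x0e+4] := {0x2f,0xde,0xae,0x61}
#2 dst[0x09+5] := {0xa5,0xdc,0x35,0x81,0xa3}
#3 dst[0x20+6] := {0xde,0xae,0x61,0x95,0x7c,0x0b}
query mem[0x29]=0x3d, mem[0x0b]=0x35, mem[0x09]=0xa5, mem[0x0e]=0x2f

MEM[0x29,0x0b,0x09,0x0e] = 3d 35 a5 2f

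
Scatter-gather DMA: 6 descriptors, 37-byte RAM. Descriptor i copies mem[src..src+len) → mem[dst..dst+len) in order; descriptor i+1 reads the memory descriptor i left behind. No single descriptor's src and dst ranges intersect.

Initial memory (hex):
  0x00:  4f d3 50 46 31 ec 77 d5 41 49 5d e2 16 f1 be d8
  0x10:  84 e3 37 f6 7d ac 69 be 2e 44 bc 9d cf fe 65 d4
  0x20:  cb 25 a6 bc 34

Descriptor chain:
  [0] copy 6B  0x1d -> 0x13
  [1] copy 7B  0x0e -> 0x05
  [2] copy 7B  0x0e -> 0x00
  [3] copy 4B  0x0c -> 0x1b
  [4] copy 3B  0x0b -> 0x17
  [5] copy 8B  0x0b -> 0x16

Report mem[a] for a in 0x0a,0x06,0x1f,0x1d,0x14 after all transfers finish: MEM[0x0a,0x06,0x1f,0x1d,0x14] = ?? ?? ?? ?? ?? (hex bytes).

D0: mem[0x13..0x18] <- [fe 65 d4 cb 25 a6]
D1: mem[0x05..0x0b] <- [be d8 84 e3 37 fe 65]
D2: mem[0x00..0x06] <- [be d8 84 e3 37 fe 65]
D3: mem[0x1b..0x1e] <- [16 f1 be d8]
D4: mem[0x17..0x19] <- [65 16 f1]
D5: mem[0x16..0x1d] <- [65 16 f1 be d8 84 e3 37]
query mem[0x0a]=0xfe, mem[0x06]=0x65, mem[0x1f]=0xd4, mem[0x1d]=0x37, mem[0x14]=0x65

MEM[0x0a,0x06,0x1f,0x1d,0x14] = fe 65 d4 37 65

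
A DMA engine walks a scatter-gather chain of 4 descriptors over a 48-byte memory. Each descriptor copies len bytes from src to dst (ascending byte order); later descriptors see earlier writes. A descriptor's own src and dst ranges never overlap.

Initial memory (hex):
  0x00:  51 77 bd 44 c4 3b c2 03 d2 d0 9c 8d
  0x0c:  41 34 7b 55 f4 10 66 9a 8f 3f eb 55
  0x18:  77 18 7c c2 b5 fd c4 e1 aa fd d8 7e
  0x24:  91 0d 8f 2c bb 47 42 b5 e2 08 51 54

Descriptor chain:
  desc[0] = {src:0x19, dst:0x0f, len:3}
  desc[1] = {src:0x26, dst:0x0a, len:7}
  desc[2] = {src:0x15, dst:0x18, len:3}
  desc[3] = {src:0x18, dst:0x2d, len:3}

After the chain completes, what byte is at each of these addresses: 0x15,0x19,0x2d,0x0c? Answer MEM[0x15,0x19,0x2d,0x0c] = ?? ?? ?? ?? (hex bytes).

MEM[0x15,0x19,0x2d,0x0c] = 3f eb 3f bb

D0: mem[0x0f..0x11] <- [18 7c c2]
D1: mem[0x0a..0x10] <- [8f 2c bb 47 42 b5 e2]
D2: mem[0x18..0x1a] <- [3f eb 55]
D3: mem[0x2d..0x2f] <- [3f eb 55]
query mem[0x15]=0x3f, mem[0x19]=0xeb, mem[0x2d]=0x3f, mem[0x0c]=0xbb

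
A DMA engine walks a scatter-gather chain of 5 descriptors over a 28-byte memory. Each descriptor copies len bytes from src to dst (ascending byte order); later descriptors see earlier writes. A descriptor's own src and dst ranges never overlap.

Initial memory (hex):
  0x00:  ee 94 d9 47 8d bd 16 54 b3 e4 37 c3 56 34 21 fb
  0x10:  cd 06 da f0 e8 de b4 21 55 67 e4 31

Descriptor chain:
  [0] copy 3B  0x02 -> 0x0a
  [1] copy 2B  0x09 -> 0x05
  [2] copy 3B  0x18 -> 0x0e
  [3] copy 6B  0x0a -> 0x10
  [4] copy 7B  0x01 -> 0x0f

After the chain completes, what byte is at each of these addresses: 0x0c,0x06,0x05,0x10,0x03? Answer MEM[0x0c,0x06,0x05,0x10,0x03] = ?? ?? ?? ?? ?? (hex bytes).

  after D0: wrote 3B at 0x0a = d9478d
  after D1: wrote 2B at 0x05 = e4d9
  after D2: wrote 3B at 0x0e = 5567e4
  after D3: wrote 6B at 0x10 = d9478d345567
  after D4: wrote 7B at 0x0f = 94d9478de4d954
query mem[0x0c]=0x8d, mem[0x06]=0xd9, mem[0x05]=0xe4, mem[0x10]=0xd9, mem[0x03]=0x47

MEM[0x0c,0x06,0x05,0x10,0x03] = 8d d9 e4 d9 47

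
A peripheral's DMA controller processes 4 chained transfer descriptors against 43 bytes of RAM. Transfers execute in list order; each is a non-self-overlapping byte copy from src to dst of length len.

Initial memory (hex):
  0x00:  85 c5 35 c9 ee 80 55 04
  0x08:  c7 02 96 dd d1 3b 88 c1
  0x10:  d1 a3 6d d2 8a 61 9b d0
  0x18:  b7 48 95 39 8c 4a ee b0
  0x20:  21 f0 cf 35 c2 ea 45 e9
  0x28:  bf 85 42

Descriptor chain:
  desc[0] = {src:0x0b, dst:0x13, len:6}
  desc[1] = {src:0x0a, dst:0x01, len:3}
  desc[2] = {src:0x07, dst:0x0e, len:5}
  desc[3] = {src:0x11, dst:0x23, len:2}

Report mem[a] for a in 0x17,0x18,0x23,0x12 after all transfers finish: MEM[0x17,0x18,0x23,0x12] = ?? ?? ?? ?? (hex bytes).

  after D0: wrote 6B at 0x13 = ddd13b88c1d1
  after D1: wrote 3B at 0x01 = 96ddd1
  after D2: wrote 5B at 0x0e = 04c70296dd
  after D3: wrote 2B at 0x23 = 96dd
query mem[0x17]=0xc1, mem[0x18]=0xd1, mem[0x23]=0x96, mem[0x12]=0xdd

MEM[0x17,0x18,0x23,0x12] = c1 d1 96 dd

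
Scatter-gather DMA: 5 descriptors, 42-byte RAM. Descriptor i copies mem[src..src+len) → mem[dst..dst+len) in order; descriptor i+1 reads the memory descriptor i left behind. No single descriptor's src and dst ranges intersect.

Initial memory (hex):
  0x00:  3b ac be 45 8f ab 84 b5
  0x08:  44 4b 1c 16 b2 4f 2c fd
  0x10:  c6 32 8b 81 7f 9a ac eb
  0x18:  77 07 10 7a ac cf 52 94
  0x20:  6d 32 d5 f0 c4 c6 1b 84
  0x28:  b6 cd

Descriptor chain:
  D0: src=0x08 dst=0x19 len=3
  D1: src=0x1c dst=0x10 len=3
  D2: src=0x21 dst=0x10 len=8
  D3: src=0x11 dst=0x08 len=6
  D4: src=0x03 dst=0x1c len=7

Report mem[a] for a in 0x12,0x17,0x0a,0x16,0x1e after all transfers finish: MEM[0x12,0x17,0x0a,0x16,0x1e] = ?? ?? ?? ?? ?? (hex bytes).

#0 dst[0x19+3] := {0x44,0x4b,0x1c}
#1 dst[0x10+3] := {0xac,0xcf,0x52}
#2 dst[0x10+8] := {0x32,0xd5,0xf0,0xc4,0xc6,0x1b,0x84,0xb6}
#3 dst[0x08+6] := {0xd5,0xf0,0xc4,0xc6,0x1b,0x84}
#4 dst[0x1c+7] := {0x45,0x8f,0xab,0x84,0xb5,0xd5,0xf0}
query mem[0x12]=0xf0, mem[0x17]=0xb6, mem[0x0a]=0xc4, mem[0x16]=0x84, mem[0x1e]=0xab

MEM[0x12,0x17,0x0a,0x16,0x1e] = f0 b6 c4 84 ab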